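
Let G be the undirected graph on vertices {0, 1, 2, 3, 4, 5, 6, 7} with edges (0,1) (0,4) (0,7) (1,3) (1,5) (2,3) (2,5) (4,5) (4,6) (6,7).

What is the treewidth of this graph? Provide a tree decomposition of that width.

The largest bag has 3 vertices, giving width 2; this decomposition certifies tw(G) ≤ 2. The edges 3–2–5–1–3 form a cycle, so G is not a tree and its treewidth is at least 2. Therefore the treewidth is 2.

Treewidth 2.
One such decomposition:
Bags: B1 = {1, 2, 3}  B2 = {1, 2, 5}  B3 = {0, 1, 5}  B4 = {0, 4, 5}  B5 = {0, 4, 7}  B6 = {4, 6, 7}
Tree: B1–B2, B2–B3, B3–B4, B4–B5, B5–B6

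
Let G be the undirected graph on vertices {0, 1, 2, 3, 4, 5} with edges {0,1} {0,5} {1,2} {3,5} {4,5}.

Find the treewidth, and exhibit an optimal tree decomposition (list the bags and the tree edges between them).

Treewidth 1.
One optimal decomposition is:
Bags: B1 = {4, 5}  B2 = {0, 5}  B3 = {0, 1}  B4 = {3, 5}  B5 = {1, 2}
Tree: B1–B2, B2–B3, B2–B4, B3–B5

The largest bag has 2 vertices, giving width 1; this decomposition certifies tw(G) ≤ 1. Any graph with an edge has treewidth ≥ 1, and G has the edge 5–4. Therefore the treewidth is 1.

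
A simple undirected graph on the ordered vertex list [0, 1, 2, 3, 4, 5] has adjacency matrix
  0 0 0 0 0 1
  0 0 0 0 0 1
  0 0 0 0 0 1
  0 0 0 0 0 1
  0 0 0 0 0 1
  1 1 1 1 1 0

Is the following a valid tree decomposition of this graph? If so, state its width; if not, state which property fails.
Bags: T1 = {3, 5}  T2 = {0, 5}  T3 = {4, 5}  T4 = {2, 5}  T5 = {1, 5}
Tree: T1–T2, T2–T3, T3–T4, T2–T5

Yes; width 1.

Every vertex of G appears in some bag (union = {0, 1, 2, 3, 4, 5}); every edge is covered by a bag; and for each vertex v the set of bags containing v is connected in the bag tree. The decomposition is therefore valid. The largest bag has 2 vertices, so the width is 1.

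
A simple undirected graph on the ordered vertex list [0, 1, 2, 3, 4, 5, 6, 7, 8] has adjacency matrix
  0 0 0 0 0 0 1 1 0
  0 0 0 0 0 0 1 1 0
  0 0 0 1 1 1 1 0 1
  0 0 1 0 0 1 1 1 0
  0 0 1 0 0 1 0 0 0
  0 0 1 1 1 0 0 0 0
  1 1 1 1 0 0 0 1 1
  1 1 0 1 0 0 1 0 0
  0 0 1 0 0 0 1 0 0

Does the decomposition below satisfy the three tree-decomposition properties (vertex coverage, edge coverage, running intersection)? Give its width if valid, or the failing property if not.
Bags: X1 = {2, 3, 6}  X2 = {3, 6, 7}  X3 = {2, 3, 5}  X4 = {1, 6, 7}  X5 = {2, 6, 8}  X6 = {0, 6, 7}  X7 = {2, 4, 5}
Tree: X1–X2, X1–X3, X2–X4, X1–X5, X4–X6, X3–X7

Yes; width 2.

Every vertex of G appears in some bag (union = {0, 1, 2, 3, 4, 5, 6, 7, 8}); every edge is covered by a bag; and for each vertex v the set of bags containing v is connected in the bag tree. The decomposition is therefore valid. The largest bag has 3 vertices, so the width is 2.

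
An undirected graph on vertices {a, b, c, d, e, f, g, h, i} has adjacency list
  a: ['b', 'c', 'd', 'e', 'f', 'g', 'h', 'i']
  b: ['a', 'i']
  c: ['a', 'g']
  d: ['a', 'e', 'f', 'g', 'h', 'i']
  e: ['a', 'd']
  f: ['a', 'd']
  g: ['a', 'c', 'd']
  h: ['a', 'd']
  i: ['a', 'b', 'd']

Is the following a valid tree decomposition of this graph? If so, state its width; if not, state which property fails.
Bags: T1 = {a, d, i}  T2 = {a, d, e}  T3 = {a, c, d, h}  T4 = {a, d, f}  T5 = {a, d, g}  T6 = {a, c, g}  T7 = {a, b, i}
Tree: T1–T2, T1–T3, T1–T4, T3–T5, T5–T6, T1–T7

No — bags containing vertex c are not connected in the tree.

A tree decomposition must satisfy three properties: every vertex lies in some bag; for every edge, both endpoints lie together in some bag; and for every vertex, the bags containing it form a connected subtree. Here bags containing vertex c are not connected in the tree, so the decomposition is invalid.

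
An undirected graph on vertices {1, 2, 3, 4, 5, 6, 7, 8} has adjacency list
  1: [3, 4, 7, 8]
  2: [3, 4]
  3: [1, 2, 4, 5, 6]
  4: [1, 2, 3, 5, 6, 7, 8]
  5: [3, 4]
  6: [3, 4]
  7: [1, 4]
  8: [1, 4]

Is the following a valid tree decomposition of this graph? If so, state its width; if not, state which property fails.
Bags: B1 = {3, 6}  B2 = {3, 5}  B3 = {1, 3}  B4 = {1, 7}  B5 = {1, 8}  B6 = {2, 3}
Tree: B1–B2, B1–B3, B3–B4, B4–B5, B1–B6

No — vertex 4 appears in no bag.

A tree decomposition must satisfy three properties: every vertex lies in some bag; for every edge, both endpoints lie together in some bag; and for every vertex, the bags containing it form a connected subtree. Here vertex 4 appears in no bag, so the decomposition is invalid.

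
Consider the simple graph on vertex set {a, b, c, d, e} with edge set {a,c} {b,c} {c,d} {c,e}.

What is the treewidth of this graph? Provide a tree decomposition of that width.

Treewidth 1.
One optimal decomposition is:
Bags: B1 = {a, c}  B2 = {c, e}  B3 = {b, c}  B4 = {c, d}
Tree: B1–B2, B2–B3, B2–B4

The largest bag has 2 vertices, giving width 1; this decomposition certifies tw(G) ≤ 1. Since G has at least one edge (e.g. a–c), it is not an edgeless graph, so tw(G) ≥ 1. Combining the bounds, tw(G) = 1.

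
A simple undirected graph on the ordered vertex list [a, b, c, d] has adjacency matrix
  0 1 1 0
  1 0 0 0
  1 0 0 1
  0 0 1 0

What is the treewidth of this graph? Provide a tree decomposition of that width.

The largest bag has 2 vertices, giving width 1; this decomposition certifies tw(G) ≤ 1. G has an edge, so its treewidth is at least 1. Combining the bounds, tw(G) = 1.

Treewidth 1.
One optimal decomposition is:
Bags: B1 = {a, b}  B2 = {a, c}  B3 = {c, d}
Tree: B1–B2, B2–B3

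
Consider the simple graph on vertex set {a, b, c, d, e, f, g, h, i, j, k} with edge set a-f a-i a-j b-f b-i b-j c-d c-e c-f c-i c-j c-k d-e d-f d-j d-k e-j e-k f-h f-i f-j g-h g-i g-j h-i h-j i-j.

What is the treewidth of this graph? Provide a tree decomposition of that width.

Treewidth 3.
One such decomposition:
Bags: B1 = {b, f, i, j}  B2 = {c, f, i, j}  B3 = {f, h, i, j}  B4 = {g, h, i, j}  B5 = {c, d, f, j}  B6 = {c, d, e, j}  B7 = {c, d, e, k}  B8 = {a, f, i, j}
Tree: B1–B2, B1–B3, B3–B4, B2–B5, B5–B6, B6–B7, B2–B8

Every bag has size at most 4, so the width is 4 − 1 = 3 and tw(G) ≤ 3. For the lower bound, the 4 vertices {g, h, i, j} are pairwise adjacent, and any tree decomposition puts a clique entirely inside one bag — forcing width ≥ 3. Therefore the treewidth is 3.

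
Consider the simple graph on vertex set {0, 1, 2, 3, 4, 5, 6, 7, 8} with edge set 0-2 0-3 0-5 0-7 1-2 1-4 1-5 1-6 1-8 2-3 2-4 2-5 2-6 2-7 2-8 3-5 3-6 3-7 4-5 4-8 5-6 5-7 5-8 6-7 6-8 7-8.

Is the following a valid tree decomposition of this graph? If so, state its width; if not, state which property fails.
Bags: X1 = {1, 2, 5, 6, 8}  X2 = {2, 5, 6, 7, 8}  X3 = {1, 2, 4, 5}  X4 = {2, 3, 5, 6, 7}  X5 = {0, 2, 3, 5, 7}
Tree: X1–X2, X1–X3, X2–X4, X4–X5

No — edge (8,4) lies in no bag.

A tree decomposition must satisfy three properties: every vertex lies in some bag; for every edge, both endpoints lie together in some bag; and for every vertex, the bags containing it form a connected subtree. Here edge (8,4) lies in no bag, so the decomposition is invalid.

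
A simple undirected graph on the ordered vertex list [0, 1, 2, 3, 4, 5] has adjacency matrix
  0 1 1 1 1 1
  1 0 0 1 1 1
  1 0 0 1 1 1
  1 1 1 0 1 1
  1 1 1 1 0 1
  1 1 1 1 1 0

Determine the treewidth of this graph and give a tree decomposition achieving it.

Each bag holds 5 vertices, so the decomposition has width 4, which upper-bounds the treewidth. Conversely, {0, 1, 3, 4, 5} is a clique of size 5, and the vertices of any clique must share a bag in every tree decomposition; so some bag has ≥ 5 vertices and tw(G) ≥ 4. Therefore the treewidth is 4.

Treewidth 4.
One optimal decomposition is:
Bags: B1 = {0, 2, 3, 4, 5}  B2 = {0, 1, 3, 4, 5}
Tree: B1–B2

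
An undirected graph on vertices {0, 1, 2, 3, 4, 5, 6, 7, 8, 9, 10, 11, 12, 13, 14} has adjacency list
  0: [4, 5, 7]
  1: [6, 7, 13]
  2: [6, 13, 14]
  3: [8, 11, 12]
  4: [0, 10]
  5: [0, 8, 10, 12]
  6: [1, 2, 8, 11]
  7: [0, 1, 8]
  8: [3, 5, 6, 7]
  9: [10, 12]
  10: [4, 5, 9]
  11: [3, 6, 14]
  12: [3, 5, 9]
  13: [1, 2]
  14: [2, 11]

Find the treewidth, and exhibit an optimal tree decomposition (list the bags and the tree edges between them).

Treewidth 3.
Bags: B1 = {4, 9, 10, 12}  B2 = {4, 5, 10, 12}  B3 = {0, 4, 5, 12}  B4 = {0, 3, 5, 12}  B5 = {0, 3, 5, 8}  B6 = {0, 3, 7, 8}  B7 = {3, 7, 8, 11}  B8 = {6, 7, 8, 11}  B9 = {1, 6, 7, 11}  B10 = {1, 6, 11, 14}  B11 = {1, 2, 6, 14}  B12 = {1, 2, 13, 14}
Tree: B1–B2, B2–B3, B3–B4, B4–B5, B5–B6, B6–B7, B7–B8, B8–B9, B9–B10, B10–B11, B11–B12

Every bag has size at most 4, so the width is 4 − 1 = 3 and tw(G) ≤ 3. For the lower bound: the 4 vertex sets {4,9,10}, {12}, {5}, {0,3,7,8} are disjoint, each induces a connected subgraph, and every pair is joined by at least one edge of G. Contracting each set to a single vertex therefore yields K_{4} as a minor, and since treewidth is minor-monotone, tw(G) ≥ tw(K_{4}) = 3. Combining the bounds, tw(G) = 3.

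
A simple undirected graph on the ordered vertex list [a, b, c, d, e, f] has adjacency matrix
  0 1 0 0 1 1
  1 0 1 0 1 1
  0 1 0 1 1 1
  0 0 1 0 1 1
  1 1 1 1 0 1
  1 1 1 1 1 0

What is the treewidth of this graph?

A width-3 tree decomposition is:
Bags: B1 = {b, c, e, f}  B2 = {a, b, e, f}  B3 = {c, d, e, f}
Tree: B1–B2, B1–B3
Each bag holds 4 vertices, so the decomposition has width 3, which upper-bounds the treewidth. Conversely, {c, d, e, f} is a clique of size 4, and the vertices of any clique must share a bag in every tree decomposition; so some bag has ≥ 4 vertices and tw(G) ≥ 3. Therefore the treewidth is 3.

3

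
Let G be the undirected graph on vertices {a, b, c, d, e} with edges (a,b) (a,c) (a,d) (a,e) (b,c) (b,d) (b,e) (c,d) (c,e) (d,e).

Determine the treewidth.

A width-4 tree decomposition is:
Bags: B1 = {a, b, c, d, e}
Tree: (single bag)
A single bag containing all 5 vertices is trivially a valid decomposition of width 4. For the lower bound, the 5 vertices {a, b, c, d, e} are pairwise adjacent, and any tree decomposition puts a clique entirely inside one bag — forcing width ≥ 4. Hence tw(G) = 4 exactly.

4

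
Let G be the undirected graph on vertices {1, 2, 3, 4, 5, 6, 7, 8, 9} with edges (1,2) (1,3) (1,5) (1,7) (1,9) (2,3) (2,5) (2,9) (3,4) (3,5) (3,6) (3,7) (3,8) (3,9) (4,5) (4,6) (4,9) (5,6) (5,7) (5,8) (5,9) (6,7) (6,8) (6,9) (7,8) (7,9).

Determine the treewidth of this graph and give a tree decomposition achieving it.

Each bag holds 5 vertices, so the decomposition has width 4, which upper-bounds the treewidth. For the lower bound, the 5 vertices {3, 5, 6, 7, 8} are pairwise adjacent, and any tree decomposition puts a clique entirely inside one bag — forcing width ≥ 4. Hence tw(G) = 4 exactly.

Treewidth 4.
Bags: B1 = {3, 5, 6, 7, 9}  B2 = {1, 3, 5, 7, 9}  B3 = {3, 4, 5, 6, 9}  B4 = {1, 2, 3, 5, 9}  B5 = {3, 5, 6, 7, 8}
Tree: B1–B2, B1–B3, B2–B4, B1–B5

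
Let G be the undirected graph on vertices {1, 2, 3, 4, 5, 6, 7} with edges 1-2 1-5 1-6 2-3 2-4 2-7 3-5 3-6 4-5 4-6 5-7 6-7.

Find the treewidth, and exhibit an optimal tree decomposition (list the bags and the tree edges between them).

Each bag holds 4 vertices, so the decomposition has width 3, which upper-bounds the treewidth. For the lower bound: the 4 vertex sets {1,6}, {2,4}, {5}, {7} are disjoint, each induces a connected subgraph, and every pair is joined by at least one edge of G. Contracting each set to a single vertex therefore yields K_{4} as a minor, and since treewidth is minor-monotone, tw(G) ≥ tw(K_{4}) = 3. The upper and lower bounds meet at 3, so that is the treewidth.

Treewidth 3.
One such decomposition:
Bags: B1 = {1, 2, 5, 6}  B2 = {2, 4, 5, 6}  B3 = {2, 5, 6, 7}  B4 = {2, 3, 5, 6}
Tree: B1–B2, B2–B3, B3–B4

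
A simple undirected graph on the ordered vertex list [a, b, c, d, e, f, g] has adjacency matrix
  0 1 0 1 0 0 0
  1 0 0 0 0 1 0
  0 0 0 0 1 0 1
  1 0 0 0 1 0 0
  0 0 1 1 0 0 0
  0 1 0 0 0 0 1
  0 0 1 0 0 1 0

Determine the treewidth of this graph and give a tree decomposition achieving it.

Treewidth 2.
One optimal decomposition is:
Bags: B1 = {a, b, d}  B2 = {b, d, e}  B3 = {b, c, e}  B4 = {b, c, g}  B5 = {b, f, g}
Tree: B1–B2, B2–B3, B3–B4, B4–B5

Every bag has size at most 3, so the width is 3 − 1 = 2 and tw(G) ≤ 2. The edges b–a–d–e–c–g–f–b form a cycle, so G is not a tree and its treewidth is at least 2. Therefore the treewidth is 2.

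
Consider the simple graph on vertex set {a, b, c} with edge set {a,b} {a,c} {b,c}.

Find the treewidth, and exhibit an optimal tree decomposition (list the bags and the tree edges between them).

Treewidth 2.
One optimal decomposition is:
Bags: B1 = {a, b, c}
Tree: (single bag)

A single bag containing all 3 vertices is trivially a valid decomposition of width 2. On the other hand G contains the 3-clique {a, b, c}. A clique must lie in a single bag of any decomposition, so no decomposition can have width below 2. Therefore the treewidth is 2.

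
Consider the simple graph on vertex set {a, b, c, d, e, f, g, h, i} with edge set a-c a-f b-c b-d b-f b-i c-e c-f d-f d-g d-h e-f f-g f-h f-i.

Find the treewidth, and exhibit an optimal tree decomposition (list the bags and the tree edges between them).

The largest bag has 3 vertices, giving width 2; this decomposition certifies tw(G) ≤ 2. Conversely, {d, f, g} is a clique of size 3, and the vertices of any clique must share a bag in every tree decomposition; so some bag has ≥ 3 vertices and tw(G) ≥ 2. Therefore the treewidth is 2.

Treewidth 2.
Bags: B1 = {d, f, h}  B2 = {d, f, g}  B3 = {b, d, f}  B4 = {b, c, f}  B5 = {a, c, f}  B6 = {c, e, f}  B7 = {b, f, i}
Tree: B1–B2, B1–B3, B3–B4, B4–B5, B4–B6, B3–B7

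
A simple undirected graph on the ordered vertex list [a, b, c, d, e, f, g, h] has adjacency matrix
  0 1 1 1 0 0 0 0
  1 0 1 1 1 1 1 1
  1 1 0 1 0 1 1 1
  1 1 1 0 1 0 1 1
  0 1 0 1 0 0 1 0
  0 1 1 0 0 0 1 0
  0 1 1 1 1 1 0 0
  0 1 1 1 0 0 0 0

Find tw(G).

A width-3 tree decomposition is:
Bags: B1 = {b, c, f, g}  B2 = {b, c, d, g}  B3 = {b, c, d, h}  B4 = {a, b, c, d}  B5 = {b, d, e, g}
Tree: B1–B2, B2–B3, B3–B4, B2–B5
Each bag holds 4 vertices, so the decomposition has width 3, which upper-bounds the treewidth. For the lower bound, the 4 vertices {b, d, e, g} are pairwise adjacent, and any tree decomposition puts a clique entirely inside one bag — forcing width ≥ 3. Combining the bounds, tw(G) = 3.

3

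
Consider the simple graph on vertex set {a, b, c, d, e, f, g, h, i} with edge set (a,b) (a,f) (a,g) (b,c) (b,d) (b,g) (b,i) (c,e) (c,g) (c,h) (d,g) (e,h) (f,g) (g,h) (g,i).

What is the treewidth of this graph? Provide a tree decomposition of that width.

Every bag has size at most 3, so the width is 3 − 1 = 2 and tw(G) ≤ 2. On the other hand G contains the 3-clique {c, g, h}. A clique must lie in a single bag of any decomposition, so no decomposition can have width below 2. Combining the bounds, tw(G) = 2.

Treewidth 2.
Bags: B1 = {b, d, g}  B2 = {b, c, g}  B3 = {a, b, g}  B4 = {b, g, i}  B5 = {c, g, h}  B6 = {a, f, g}  B7 = {c, e, h}
Tree: B1–B2, B1–B3, B2–B4, B2–B5, B3–B6, B5–B7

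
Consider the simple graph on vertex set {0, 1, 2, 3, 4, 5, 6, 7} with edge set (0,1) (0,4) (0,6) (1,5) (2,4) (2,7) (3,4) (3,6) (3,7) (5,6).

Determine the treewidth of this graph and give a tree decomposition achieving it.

Treewidth 2.
One such decomposition:
Bags: B1 = {1, 5, 6}  B2 = {0, 1, 6}  B3 = {0, 3, 6}  B4 = {0, 3, 4}  B5 = {3, 4, 7}  B6 = {2, 4, 7}
Tree: B1–B2, B2–B3, B3–B4, B4–B5, B5–B6

The largest bag has 3 vertices, giving width 2; this decomposition certifies tw(G) ≤ 2. The edges 5–1–0–6–5 form a cycle, so G is not a tree and its treewidth is at least 2. The upper and lower bounds meet at 2, so that is the treewidth.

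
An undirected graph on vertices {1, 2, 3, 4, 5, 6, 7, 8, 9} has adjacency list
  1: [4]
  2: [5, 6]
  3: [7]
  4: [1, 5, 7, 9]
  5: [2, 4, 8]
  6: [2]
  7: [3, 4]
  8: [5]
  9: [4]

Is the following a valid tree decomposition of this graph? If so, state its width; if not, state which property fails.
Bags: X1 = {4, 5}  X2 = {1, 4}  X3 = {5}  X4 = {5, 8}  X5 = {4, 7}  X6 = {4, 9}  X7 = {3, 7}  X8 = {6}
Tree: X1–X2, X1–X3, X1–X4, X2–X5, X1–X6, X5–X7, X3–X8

A tree decomposition must satisfy three properties: every vertex lies in some bag; for every edge, both endpoints lie together in some bag; and for every vertex, the bags containing it form a connected subtree. Here vertex 2 appears in no bag, so the decomposition is invalid.

No — vertex 2 appears in no bag.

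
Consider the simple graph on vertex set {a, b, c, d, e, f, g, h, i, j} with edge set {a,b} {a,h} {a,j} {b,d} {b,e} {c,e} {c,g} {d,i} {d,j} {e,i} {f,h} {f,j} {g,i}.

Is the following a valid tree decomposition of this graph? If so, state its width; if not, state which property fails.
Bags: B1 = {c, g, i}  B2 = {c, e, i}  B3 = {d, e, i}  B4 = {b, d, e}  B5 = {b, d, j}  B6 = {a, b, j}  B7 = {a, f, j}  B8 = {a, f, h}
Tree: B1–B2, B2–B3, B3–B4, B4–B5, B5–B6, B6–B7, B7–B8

Every vertex of G appears in some bag (union = {a, b, c, d, e, f, g, h, i, j}); every edge is covered by a bag; and for each vertex v the set of bags containing v is connected in the bag tree. The decomposition is therefore valid. The largest bag has 3 vertices, so the width is 2.

Yes; width 2.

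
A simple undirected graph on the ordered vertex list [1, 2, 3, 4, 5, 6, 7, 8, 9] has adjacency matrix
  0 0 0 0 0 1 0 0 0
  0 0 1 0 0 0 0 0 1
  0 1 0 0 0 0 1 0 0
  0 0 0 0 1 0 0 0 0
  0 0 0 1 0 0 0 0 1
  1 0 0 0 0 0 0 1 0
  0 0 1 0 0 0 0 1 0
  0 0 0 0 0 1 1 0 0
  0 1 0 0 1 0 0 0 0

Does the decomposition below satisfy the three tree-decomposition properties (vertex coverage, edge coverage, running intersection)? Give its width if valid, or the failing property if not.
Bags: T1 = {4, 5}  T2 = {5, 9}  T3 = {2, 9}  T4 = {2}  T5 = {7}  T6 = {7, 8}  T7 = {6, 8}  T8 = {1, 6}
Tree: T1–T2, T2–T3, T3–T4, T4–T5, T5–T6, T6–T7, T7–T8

A tree decomposition must satisfy three properties: every vertex lies in some bag; for every edge, both endpoints lie together in some bag; and for every vertex, the bags containing it form a connected subtree. Here vertex 3 appears in no bag, so the decomposition is invalid.

No — vertex 3 appears in no bag.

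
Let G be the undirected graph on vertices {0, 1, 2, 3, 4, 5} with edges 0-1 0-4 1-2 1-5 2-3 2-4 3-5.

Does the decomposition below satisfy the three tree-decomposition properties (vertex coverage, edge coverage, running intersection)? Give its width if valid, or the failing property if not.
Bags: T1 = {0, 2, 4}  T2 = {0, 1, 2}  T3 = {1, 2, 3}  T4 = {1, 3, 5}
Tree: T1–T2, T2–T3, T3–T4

Yes; width 2.

Vertex coverage: the bags together contain {0, 1, 2, 3, 4, 5}, the full vertex set. Edge coverage: each edge of G has both endpoints in at least one bag. Running intersection: for every vertex, the bags containing it form a connected subtree. All three properties hold, so this is a valid tree decomposition of width max|bag| − 1 = 2, and hence tw(G) ≤ 2.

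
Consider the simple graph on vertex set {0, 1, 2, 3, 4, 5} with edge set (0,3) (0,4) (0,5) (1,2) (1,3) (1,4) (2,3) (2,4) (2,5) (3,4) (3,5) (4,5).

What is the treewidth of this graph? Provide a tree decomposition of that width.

Every bag has size at most 4, so the width is 4 − 1 = 3 and tw(G) ≤ 3. For the lower bound, the 4 vertices {0, 3, 4, 5} are pairwise adjacent, and any tree decomposition puts a clique entirely inside one bag — forcing width ≥ 3. Therefore the treewidth is 3.

Treewidth 3.
One such decomposition:
Bags: B1 = {2, 3, 4, 5}  B2 = {1, 2, 3, 4}  B3 = {0, 3, 4, 5}
Tree: B1–B2, B1–B3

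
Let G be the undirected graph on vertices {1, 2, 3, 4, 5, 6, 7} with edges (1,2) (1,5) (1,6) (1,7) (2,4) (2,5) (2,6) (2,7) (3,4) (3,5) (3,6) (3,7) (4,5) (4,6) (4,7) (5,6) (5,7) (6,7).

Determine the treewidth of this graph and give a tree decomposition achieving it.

Treewidth 4.
One optimal decomposition is:
Bags: B1 = {1, 2, 5, 6, 7}  B2 = {2, 4, 5, 6, 7}  B3 = {3, 4, 5, 6, 7}
Tree: B1–B2, B2–B3

Every bag has size at most 5, so the width is 5 − 1 = 4 and tw(G) ≤ 4. For the lower bound, the 5 vertices {1, 2, 5, 6, 7} are pairwise adjacent, and any tree decomposition puts a clique entirely inside one bag — forcing width ≥ 4. The upper and lower bounds meet at 4, so that is the treewidth.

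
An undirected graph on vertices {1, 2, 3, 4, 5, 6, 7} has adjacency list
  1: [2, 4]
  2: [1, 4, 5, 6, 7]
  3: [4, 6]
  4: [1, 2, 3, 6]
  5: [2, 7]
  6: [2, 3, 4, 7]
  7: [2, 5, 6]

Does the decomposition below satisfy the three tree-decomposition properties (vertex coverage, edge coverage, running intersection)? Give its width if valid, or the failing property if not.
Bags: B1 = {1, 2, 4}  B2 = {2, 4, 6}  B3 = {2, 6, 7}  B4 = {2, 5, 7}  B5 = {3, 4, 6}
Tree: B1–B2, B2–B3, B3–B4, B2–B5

Vertex coverage: the bags together contain {1, 2, 3, 4, 5, 6, 7}, the full vertex set. Edge coverage: each edge of G has both endpoints in at least one bag. Running intersection: for every vertex, the bags containing it form a connected subtree. All three properties hold, so this is a valid tree decomposition of width max|bag| − 1 = 2, and hence tw(G) ≤ 2.

Yes; width 2.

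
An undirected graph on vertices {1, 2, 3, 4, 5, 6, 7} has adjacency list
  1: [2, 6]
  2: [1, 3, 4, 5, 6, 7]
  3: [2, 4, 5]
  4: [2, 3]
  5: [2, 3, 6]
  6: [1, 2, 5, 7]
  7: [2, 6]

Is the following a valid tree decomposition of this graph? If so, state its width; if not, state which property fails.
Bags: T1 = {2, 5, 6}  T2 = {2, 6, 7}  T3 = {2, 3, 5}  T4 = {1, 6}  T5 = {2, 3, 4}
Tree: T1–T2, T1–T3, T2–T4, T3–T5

No — edge (2,1) lies in no bag.

A tree decomposition must satisfy three properties: every vertex lies in some bag; for every edge, both endpoints lie together in some bag; and for every vertex, the bags containing it form a connected subtree. Here edge (2,1) lies in no bag, so the decomposition is invalid.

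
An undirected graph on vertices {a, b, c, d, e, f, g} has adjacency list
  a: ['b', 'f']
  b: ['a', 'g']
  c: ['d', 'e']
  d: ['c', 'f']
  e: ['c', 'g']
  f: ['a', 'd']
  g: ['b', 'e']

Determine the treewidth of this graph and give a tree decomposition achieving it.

The largest bag has 3 vertices, giving width 2; this decomposition certifies tw(G) ≤ 2. For the lower bound, G contains the cycle d–c–e–g–b–a–f–d, so G is not a forest; only forests have treewidth ≤ 1, hence tw(G) ≥ 2. Combining the bounds, tw(G) = 2.

Treewidth 2.
One such decomposition:
Bags: B1 = {c, d, e}  B2 = {d, e, g}  B3 = {b, d, g}  B4 = {a, b, d}  B5 = {a, d, f}
Tree: B1–B2, B2–B3, B3–B4, B4–B5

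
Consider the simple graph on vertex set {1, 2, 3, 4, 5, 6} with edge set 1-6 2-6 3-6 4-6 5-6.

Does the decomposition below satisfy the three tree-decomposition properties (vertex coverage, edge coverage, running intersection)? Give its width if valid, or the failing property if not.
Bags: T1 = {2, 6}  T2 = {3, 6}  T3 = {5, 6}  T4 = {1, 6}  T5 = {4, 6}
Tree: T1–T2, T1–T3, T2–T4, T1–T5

Yes; width 1.

Every vertex of G appears in some bag (union = {1, 2, 3, 4, 5, 6}); every edge is covered by a bag; and for each vertex v the set of bags containing v is connected in the bag tree. The decomposition is therefore valid. The largest bag has 2 vertices, so the width is 1.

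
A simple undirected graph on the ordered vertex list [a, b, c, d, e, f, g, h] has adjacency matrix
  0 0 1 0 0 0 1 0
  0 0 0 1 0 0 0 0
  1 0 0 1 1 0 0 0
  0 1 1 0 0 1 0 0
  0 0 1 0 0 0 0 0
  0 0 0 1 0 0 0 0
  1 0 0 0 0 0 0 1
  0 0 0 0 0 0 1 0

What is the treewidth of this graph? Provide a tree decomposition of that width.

Treewidth 1.
One optimal decomposition is:
Bags: B1 = {c, d}  B2 = {a, c}  B3 = {d, f}  B4 = {c, e}  B5 = {a, g}  B6 = {g, h}  B7 = {b, d}
Tree: B1–B2, B1–B3, B1–B4, B2–B5, B5–B6, B3–B7

Each bag holds 2 vertices, so the decomposition has width 1, which upper-bounds the treewidth. Any graph with an edge has treewidth ≥ 1, and G has the edge d–c. Hence tw(G) = 1 exactly.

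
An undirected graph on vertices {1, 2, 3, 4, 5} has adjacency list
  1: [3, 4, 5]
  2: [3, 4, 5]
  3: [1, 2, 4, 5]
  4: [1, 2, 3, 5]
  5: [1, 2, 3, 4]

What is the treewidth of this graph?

A width-3 tree decomposition is:
Bags: B1 = {2, 3, 4, 5}  B2 = {1, 3, 4, 5}
Tree: B1–B2
The largest bag has 4 vertices, giving width 3; this decomposition certifies tw(G) ≤ 3. For the lower bound, the 4 vertices {1, 3, 4, 5} are pairwise adjacent, and any tree decomposition puts a clique entirely inside one bag — forcing width ≥ 3. Therefore the treewidth is 3.

3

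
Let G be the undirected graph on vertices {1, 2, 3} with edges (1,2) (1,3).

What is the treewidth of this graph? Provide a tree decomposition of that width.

Each bag holds 2 vertices, so the decomposition has width 1, which upper-bounds the treewidth. Since G has at least one edge (e.g. 1–2), it is not an edgeless graph, so tw(G) ≥ 1. Combining the bounds, tw(G) = 1.

Treewidth 1.
One optimal decomposition is:
Bags: B1 = {1, 2}  B2 = {1, 3}
Tree: B1–B2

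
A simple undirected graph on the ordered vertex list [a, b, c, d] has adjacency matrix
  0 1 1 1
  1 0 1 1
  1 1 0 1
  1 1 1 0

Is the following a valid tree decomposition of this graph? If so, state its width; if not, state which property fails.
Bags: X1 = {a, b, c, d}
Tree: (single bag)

Every vertex of G appears in some bag (union = {a, b, c, d}); every edge is covered by a bag; and for each vertex v the set of bags containing v is connected in the bag tree. The decomposition is therefore valid. The largest bag has 4 vertices, so the width is 3.

Yes; width 3.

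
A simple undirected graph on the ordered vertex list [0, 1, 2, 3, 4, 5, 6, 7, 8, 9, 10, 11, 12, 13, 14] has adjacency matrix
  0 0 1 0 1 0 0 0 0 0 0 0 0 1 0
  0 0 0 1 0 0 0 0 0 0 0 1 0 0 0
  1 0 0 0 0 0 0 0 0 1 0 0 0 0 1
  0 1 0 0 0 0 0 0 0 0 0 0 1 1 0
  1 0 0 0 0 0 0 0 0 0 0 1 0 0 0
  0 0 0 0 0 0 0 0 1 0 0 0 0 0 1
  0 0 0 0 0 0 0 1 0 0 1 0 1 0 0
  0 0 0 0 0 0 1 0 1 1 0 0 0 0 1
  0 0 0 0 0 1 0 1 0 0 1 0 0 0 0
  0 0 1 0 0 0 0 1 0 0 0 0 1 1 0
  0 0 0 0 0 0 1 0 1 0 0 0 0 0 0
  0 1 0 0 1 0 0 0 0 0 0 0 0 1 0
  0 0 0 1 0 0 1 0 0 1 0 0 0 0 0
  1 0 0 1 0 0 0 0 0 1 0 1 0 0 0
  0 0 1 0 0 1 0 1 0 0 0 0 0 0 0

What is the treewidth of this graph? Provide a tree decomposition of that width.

Treewidth 3.
One such decomposition:
Bags: B1 = {1, 3, 4, 11}  B2 = {3, 4, 11, 13}  B3 = {0, 3, 4, 13}  B4 = {0, 3, 12, 13}  B5 = {0, 9, 12, 13}  B6 = {0, 2, 9, 12}  B7 = {2, 6, 9, 12}  B8 = {2, 6, 7, 9}  B9 = {2, 6, 7, 14}  B10 = {6, 7, 10, 14}  B11 = {7, 8, 10, 14}  B12 = {5, 8, 10, 14}
Tree: B1–B2, B2–B3, B3–B4, B4–B5, B5–B6, B6–B7, B7–B8, B8–B9, B9–B10, B10–B11, B11–B12

The largest bag has 4 vertices, giving width 3; this decomposition certifies tw(G) ≤ 3. For the lower bound: the 4 vertex sets {1,4,11}, {3}, {13}, {0,2,9,12} are disjoint, each induces a connected subgraph, and every pair is joined by at least one edge of G. Contracting each set to a single vertex therefore yields K_{4} as a minor, and since treewidth is minor-monotone, tw(G) ≥ tw(K_{4}) = 3. Therefore the treewidth is 3.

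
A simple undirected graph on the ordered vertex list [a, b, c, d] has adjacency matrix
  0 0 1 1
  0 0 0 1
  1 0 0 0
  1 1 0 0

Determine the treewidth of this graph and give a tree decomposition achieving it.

The largest bag has 2 vertices, giving width 1; this decomposition certifies tw(G) ≤ 1. Since G has at least one edge (e.g. b–d), it is not an edgeless graph, so tw(G) ≥ 1. The upper and lower bounds meet at 1, so that is the treewidth.

Treewidth 1.
One optimal decomposition is:
Bags: B1 = {b, d}  B2 = {a, d}  B3 = {a, c}
Tree: B1–B2, B2–B3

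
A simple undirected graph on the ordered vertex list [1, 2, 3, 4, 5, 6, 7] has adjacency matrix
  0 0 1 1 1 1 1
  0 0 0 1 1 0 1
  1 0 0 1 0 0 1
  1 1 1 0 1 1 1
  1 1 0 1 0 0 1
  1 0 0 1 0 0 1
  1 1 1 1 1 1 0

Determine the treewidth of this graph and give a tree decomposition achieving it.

The largest bag has 4 vertices, giving width 3; this decomposition certifies tw(G) ≤ 3. Conversely, {1, 3, 4, 7} is a clique of size 4, and the vertices of any clique must share a bag in every tree decomposition; so some bag has ≥ 4 vertices and tw(G) ≥ 3. Therefore the treewidth is 3.

Treewidth 3.
One such decomposition:
Bags: B1 = {1, 4, 5, 7}  B2 = {1, 4, 6, 7}  B3 = {2, 4, 5, 7}  B4 = {1, 3, 4, 7}
Tree: B1–B2, B1–B3, B1–B4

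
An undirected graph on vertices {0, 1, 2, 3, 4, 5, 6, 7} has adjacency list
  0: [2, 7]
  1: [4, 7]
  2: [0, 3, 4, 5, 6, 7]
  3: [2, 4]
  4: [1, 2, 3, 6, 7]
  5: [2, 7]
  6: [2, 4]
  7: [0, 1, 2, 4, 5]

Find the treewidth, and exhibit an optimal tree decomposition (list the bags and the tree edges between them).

Treewidth 2.
Bags: B1 = {2, 4, 7}  B2 = {1, 4, 7}  B3 = {2, 4, 6}  B4 = {0, 2, 7}  B5 = {2, 5, 7}  B6 = {2, 3, 4}
Tree: B1–B2, B1–B3, B1–B4, B4–B5, B3–B6

The largest bag has 3 vertices, giving width 2; this decomposition certifies tw(G) ≤ 2. For the lower bound, the 3 vertices {1, 4, 7} are pairwise adjacent, and any tree decomposition puts a clique entirely inside one bag — forcing width ≥ 2. Combining the bounds, tw(G) = 2.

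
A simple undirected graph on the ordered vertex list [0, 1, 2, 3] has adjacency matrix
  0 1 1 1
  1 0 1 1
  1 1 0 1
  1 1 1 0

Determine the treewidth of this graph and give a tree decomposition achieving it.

Treewidth 3.
One optimal decomposition is:
Bags: B1 = {0, 1, 2, 3}
Tree: (single bag)

With just one bag of size 4, the width is 4 − 1 = 3, so tw(G) ≤ 3. Conversely, {0, 1, 2, 3} is a clique of size 4, and the vertices of any clique must share a bag in every tree decomposition; so some bag has ≥ 4 vertices and tw(G) ≥ 3. The upper and lower bounds meet at 3, so that is the treewidth.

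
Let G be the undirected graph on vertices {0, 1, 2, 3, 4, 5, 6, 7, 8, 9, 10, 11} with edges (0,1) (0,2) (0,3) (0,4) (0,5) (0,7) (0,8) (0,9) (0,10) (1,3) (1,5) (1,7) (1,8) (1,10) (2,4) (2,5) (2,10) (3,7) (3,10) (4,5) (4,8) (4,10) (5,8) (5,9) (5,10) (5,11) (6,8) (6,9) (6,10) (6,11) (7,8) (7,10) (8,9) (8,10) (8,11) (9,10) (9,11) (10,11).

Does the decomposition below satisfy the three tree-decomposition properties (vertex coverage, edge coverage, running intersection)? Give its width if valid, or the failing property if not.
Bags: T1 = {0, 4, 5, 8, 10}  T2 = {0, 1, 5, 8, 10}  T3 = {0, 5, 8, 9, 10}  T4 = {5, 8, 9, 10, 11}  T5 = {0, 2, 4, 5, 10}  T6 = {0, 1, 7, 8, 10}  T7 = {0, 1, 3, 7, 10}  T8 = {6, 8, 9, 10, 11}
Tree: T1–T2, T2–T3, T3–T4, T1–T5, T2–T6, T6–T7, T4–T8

Yes; width 4.

Checking the three conditions: (i) the bags cover all of {0, 1, 2, 3, 4, 5, 6, 7, 8, 9, 10, 11}; (ii) for each edge, some bag contains both endpoints; (iii) the bags containing any fixed vertex form a subtree. All hold, so the decomposition is valid with width 5 − 1 = 4.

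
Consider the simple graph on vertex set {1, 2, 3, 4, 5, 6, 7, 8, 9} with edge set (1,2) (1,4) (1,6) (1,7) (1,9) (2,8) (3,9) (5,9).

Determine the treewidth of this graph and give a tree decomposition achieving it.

Treewidth 1.
One optimal decomposition is:
Bags: B1 = {1, 9}  B2 = {1, 6}  B3 = {1, 4}  B4 = {3, 9}  B5 = {1, 2}  B6 = {5, 9}  B7 = {2, 8}  B8 = {1, 7}
Tree: B1–B2, B1–B3, B1–B4, B1–B5, B1–B6, B5–B7, B1–B8

Each bag holds 2 vertices, so the decomposition has width 1, which upper-bounds the treewidth. Any graph with an edge has treewidth ≥ 1, and G has the edge 1–9. Combining the bounds, tw(G) = 1.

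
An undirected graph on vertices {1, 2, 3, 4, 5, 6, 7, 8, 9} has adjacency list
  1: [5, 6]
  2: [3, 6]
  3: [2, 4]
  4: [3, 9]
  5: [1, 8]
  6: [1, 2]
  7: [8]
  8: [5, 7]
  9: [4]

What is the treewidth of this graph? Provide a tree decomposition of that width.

Treewidth 1.
Bags: B1 = {7, 8}  B2 = {5, 8}  B3 = {1, 5}  B4 = {1, 6}  B5 = {2, 6}  B6 = {2, 3}  B7 = {3, 4}  B8 = {4, 9}
Tree: B1–B2, B2–B3, B3–B4, B4–B5, B5–B6, B6–B7, B7–B8

Every bag has size at most 2, so the width is 2 − 1 = 1 and tw(G) ≤ 1. Since G has at least one edge (e.g. 7–8), it is not an edgeless graph, so tw(G) ≥ 1. The upper and lower bounds meet at 1, so that is the treewidth.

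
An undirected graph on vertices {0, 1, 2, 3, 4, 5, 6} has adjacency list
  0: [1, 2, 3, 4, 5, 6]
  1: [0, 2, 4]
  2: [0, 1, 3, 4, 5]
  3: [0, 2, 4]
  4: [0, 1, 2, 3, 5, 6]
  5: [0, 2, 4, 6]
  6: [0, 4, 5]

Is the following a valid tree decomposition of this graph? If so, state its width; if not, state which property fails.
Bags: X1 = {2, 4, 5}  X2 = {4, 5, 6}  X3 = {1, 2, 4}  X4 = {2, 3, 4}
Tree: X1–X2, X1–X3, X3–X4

No — vertex 0 appears in no bag.

A tree decomposition must satisfy three properties: every vertex lies in some bag; for every edge, both endpoints lie together in some bag; and for every vertex, the bags containing it form a connected subtree. Here vertex 0 appears in no bag, so the decomposition is invalid.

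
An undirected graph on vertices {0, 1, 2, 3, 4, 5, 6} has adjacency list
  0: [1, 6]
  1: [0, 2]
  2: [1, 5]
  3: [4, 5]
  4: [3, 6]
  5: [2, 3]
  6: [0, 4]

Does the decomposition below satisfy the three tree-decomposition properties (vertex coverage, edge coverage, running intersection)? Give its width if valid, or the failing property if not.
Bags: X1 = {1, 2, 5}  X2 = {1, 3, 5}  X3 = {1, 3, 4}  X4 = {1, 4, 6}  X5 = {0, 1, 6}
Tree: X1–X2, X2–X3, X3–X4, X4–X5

Yes; width 2.

Checking the three conditions: (i) the bags cover all of {0, 1, 2, 3, 4, 5, 6}; (ii) for each edge, some bag contains both endpoints; (iii) the bags containing any fixed vertex form a subtree. All hold, so the decomposition is valid with width 3 − 1 = 2.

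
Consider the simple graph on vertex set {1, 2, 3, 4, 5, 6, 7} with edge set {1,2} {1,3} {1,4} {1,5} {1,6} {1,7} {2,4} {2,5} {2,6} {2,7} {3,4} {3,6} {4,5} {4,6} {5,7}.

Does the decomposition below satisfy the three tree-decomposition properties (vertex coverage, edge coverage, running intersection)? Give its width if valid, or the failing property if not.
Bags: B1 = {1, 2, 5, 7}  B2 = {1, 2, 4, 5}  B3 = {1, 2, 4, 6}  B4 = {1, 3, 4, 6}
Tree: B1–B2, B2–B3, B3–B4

Every vertex of G appears in some bag (union = {1, 2, 3, 4, 5, 6, 7}); every edge is covered by a bag; and for each vertex v the set of bags containing v is connected in the bag tree. The decomposition is therefore valid. The largest bag has 4 vertices, so the width is 3.

Yes; width 3.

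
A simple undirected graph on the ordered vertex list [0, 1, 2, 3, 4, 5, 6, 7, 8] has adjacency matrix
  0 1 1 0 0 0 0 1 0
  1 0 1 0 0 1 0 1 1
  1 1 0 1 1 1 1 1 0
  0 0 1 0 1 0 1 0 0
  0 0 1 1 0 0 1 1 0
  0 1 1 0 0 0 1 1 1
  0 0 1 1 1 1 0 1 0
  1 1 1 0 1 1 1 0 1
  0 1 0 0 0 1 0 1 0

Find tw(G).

3

A width-3 tree decomposition is:
Bags: B1 = {1, 2, 5, 7}  B2 = {2, 5, 6, 7}  B3 = {0, 1, 2, 7}  B4 = {2, 4, 6, 7}  B5 = {1, 5, 7, 8}  B6 = {2, 3, 4, 6}
Tree: B1–B2, B1–B3, B2–B4, B1–B5, B4–B6
Each bag holds 4 vertices, so the decomposition has width 3, which upper-bounds the treewidth. On the other hand G contains the 4-clique {1, 5, 7, 8}. A clique must lie in a single bag of any decomposition, so no decomposition can have width below 3. The upper and lower bounds meet at 3, so that is the treewidth.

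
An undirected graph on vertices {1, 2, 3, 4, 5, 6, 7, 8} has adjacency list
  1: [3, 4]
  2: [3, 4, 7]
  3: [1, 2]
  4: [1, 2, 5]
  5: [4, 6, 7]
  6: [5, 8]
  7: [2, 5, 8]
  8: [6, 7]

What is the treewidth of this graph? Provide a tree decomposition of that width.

Treewidth 2.
Bags: B1 = {1, 2, 3}  B2 = {1, 2, 4}  B3 = {2, 4, 7}  B4 = {4, 5, 7}  B5 = {5, 7, 8}  B6 = {5, 6, 8}
Tree: B1–B2, B2–B3, B3–B4, B4–B5, B5–B6

Every bag has size at most 3, so the width is 3 − 1 = 2 and tw(G) ≤ 2. For the lower bound, G contains the cycle 3–1–4–2–3, so G is not a forest; only forests have treewidth ≤ 1, hence tw(G) ≥ 2. Therefore the treewidth is 2.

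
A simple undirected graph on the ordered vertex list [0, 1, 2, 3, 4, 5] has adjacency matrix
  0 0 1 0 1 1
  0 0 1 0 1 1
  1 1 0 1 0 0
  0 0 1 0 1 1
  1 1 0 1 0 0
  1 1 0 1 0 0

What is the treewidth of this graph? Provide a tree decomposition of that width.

The largest bag has 4 vertices, giving width 3; this decomposition certifies tw(G) ≤ 3. For the lower bound: the 4 vertex sets {2,3}, {1,4}, {0}, {5} are disjoint, each induces a connected subgraph, and every pair is joined by at least one edge of G. Contracting each set to a single vertex therefore yields K_{4} as a minor, and since treewidth is minor-monotone, tw(G) ≥ tw(K_{4}) = 3. Combining the bounds, tw(G) = 3.

Treewidth 3.
One optimal decomposition is:
Bags: B1 = {0, 1, 2, 3}  B2 = {0, 1, 3, 4}  B3 = {0, 1, 3, 5}
Tree: B1–B2, B2–B3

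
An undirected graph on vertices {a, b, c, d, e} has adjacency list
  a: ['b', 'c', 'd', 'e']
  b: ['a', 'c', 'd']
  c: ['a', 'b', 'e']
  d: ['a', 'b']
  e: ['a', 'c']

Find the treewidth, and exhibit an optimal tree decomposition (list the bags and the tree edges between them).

The largest bag has 3 vertices, giving width 2; this decomposition certifies tw(G) ≤ 2. Conversely, {a, b, d} is a clique of size 3, and the vertices of any clique must share a bag in every tree decomposition; so some bag has ≥ 3 vertices and tw(G) ≥ 2. Hence tw(G) = 2 exactly.

Treewidth 2.
Bags: B1 = {a, c, e}  B2 = {a, b, c}  B3 = {a, b, d}
Tree: B1–B2, B2–B3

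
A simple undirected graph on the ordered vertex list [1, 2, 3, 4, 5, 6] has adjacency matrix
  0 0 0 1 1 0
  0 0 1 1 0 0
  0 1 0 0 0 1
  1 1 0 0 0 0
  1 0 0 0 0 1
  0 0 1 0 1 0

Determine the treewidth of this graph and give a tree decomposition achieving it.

Every bag has size at most 3, so the width is 3 − 1 = 2 and tw(G) ≤ 2. The edges 3–6–5–1–4–2–3 form a cycle, so G is not a tree and its treewidth is at least 2. The upper and lower bounds meet at 2, so that is the treewidth.

Treewidth 2.
One optimal decomposition is:
Bags: B1 = {3, 5, 6}  B2 = {1, 3, 5}  B3 = {1, 3, 4}  B4 = {2, 3, 4}
Tree: B1–B2, B2–B3, B3–B4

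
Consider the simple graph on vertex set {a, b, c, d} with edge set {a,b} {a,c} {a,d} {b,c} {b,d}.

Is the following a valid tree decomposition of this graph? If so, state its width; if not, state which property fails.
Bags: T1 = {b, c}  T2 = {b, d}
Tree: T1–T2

No — vertex a appears in no bag.

A tree decomposition must satisfy three properties: every vertex lies in some bag; for every edge, both endpoints lie together in some bag; and for every vertex, the bags containing it form a connected subtree. Here vertex a appears in no bag, so the decomposition is invalid.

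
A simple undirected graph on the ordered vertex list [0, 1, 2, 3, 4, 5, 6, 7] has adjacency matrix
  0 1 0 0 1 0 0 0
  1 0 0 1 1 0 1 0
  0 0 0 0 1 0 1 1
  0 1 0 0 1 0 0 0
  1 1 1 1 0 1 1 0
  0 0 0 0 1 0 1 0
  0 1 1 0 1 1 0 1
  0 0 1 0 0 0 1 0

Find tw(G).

2

A width-2 tree decomposition is:
Bags: B1 = {1, 4, 6}  B2 = {2, 4, 6}  B3 = {0, 1, 4}  B4 = {2, 6, 7}  B5 = {4, 5, 6}  B6 = {1, 3, 4}
Tree: B1–B2, B1–B3, B2–B4, B2–B5, B1–B6
Every bag has size at most 3, so the width is 3 − 1 = 2 and tw(G) ≤ 2. For the lower bound, the 3 vertices {0, 1, 4} are pairwise adjacent, and any tree decomposition puts a clique entirely inside one bag — forcing width ≥ 2. Combining the bounds, tw(G) = 2.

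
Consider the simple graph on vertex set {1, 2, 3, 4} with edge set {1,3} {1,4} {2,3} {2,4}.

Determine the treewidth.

2

A width-2 tree decomposition is:
Bags: B1 = {1, 3, 4}  B2 = {2, 3, 4}
Tree: B1–B2
Each bag holds 3 vertices, so the decomposition has width 2, which upper-bounds the treewidth. Since 4–1–3–2–4 is a cycle in G, G is not acyclic. Forests are exactly the graphs of treewidth ≤ 1, so tw(G) ≥ 2. Combining the bounds, tw(G) = 2.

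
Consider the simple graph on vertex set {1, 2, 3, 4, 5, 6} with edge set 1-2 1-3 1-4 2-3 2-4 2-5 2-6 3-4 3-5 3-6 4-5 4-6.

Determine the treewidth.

A width-3 tree decomposition is:
Bags: B1 = {2, 3, 4, 6}  B2 = {1, 2, 3, 4}  B3 = {2, 3, 4, 5}
Tree: B1–B2, B1–B3
The largest bag has 4 vertices, giving width 3; this decomposition certifies tw(G) ≤ 3. Conversely, {1, 2, 3, 4} is a clique of size 4, and the vertices of any clique must share a bag in every tree decomposition; so some bag has ≥ 4 vertices and tw(G) ≥ 3. Hence tw(G) = 3 exactly.

3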